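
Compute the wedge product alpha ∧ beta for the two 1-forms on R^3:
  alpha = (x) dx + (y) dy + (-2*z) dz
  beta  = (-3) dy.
alpha ∧ beta = (-3*x) dx ∧ dy + (-6*z) dy ∧ dz

Distribute the wedge, using dx_i ∧ dx_j = -dx_j ∧ dx_i and dx_i ∧ dx_i = 0. For each pair (i, j) with i < j, the coefficient of dx_i ∧ dx_j in alpha ∧ beta is (alpha_i * beta_j - alpha_j * beta_i). Collecting: alpha ∧ beta = (-3*x) dx ∧ dy + (-6*z) dy ∧ dz.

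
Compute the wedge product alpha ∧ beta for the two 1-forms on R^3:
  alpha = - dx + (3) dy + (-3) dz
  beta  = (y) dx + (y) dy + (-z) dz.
alpha ∧ beta = (-4*y) dx ∧ dy + (3*y + z) dx ∧ dz + (3*y - 3*z) dy ∧ dz

Distribute the wedge, using dx_i ∧ dx_j = -dx_j ∧ dx_i and dx_i ∧ dx_i = 0. For each pair (i, j) with i < j, the coefficient of dx_i ∧ dx_j in alpha ∧ beta is (alpha_i * beta_j - alpha_j * beta_i). Collecting: alpha ∧ beta = (-4*y) dx ∧ dy + (3*y + z) dx ∧ dz + (3*y - 3*z) dy ∧ dz.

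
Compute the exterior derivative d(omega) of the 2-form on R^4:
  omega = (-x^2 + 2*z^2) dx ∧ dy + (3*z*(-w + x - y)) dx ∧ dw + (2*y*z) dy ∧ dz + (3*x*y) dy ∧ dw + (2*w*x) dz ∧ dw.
d(omega) = (4*z) dx ∧ dy ∧ dz + (3*y + 3*z) dx ∧ dy ∧ dw + (5*w - 3*x + 3*y) dx ∧ dz ∧ dw

For a 2-form omega = sum_{i<j} g_{ij} dx_i ∧ dx_j, the exterior derivative is
  d(omega) = sum_{i<j} d(g_{ij}) ∧ dx_i ∧ dx_j = sum_{i<j, k} (∂g_{ij}/∂x_k) dx_k ∧ dx_i ∧ dx_j.
Expand each term, using dx_k ∧ dx_i ∧ dx_j = sgn(permutation) dx_{(a)} ∧ dx_{(b)} ∧ dx_{(c)} with (a < b < c) sorted:
  d(-x^2 + 2*z^2) includes (∂/∂z)(-x^2 + 2*z^2) dz = (4*z) dz, which multiplied by dx ∧ dy gives (4*z) dx ∧ dy ∧ dz
  d(3*z*(-w + x - y)) includes (∂/∂y)(3*z*(-w + x - y)) dy = (-3*z) dy, which multiplied by dx ∧ dw gives (3*z) dx ∧ dy ∧ dw
  d(3*z*(-w + x - y)) includes (∂/∂z)(3*z*(-w + x - y)) dz = (-3*w + 3*x - 3*y) dz, which multiplied by dx ∧ dw gives (3*w - 3*x + 3*y) dx ∧ dz ∧ dw
  d(3*x*y) includes (∂/∂x)(3*x*y) dx = (3*y) dx, which multiplied by dy ∧ dw gives (3*y) dx ∧ dy ∧ dw
  d(2*w*x) includes (∂/∂x)(2*w*x) dx = (2*w) dx, which multiplied by dz ∧ dw gives (2*w) dx ∧ dz ∧ dw
Collecting like 3-forms: d(omega) = (4*z) dx ∧ dy ∧ dz + (3*y + 3*z) dx ∧ dy ∧ dw + (5*w - 3*x + 3*y) dx ∧ dz ∧ dw.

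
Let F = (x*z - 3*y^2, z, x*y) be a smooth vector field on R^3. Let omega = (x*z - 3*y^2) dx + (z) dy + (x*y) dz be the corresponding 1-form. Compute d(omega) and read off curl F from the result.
d(omega) = (x - 1) dy ∧ dz + (x - y) dz ∧ dx + (6*y) dx ∧ dy; curl F = (x - 1, x - y, 6*y)

d omega = sum_{i<j} (∂f_j/∂x_i - ∂f_i/∂x_j) dx_i ∧ dx_j. Under the identification (dy ∧ dz, dz ∧ dx, dx ∧ dy) ↔ (e_x, e_y, e_z), the coefficients are exactly the components of curl F. Compute:
  ∂R/∂y - ∂Q/∂z = (x) - (1) = x - 1
  ∂P/∂z - ∂R/∂x = (x) - (y) = x - y
  ∂Q/∂x - ∂P/∂y = (0) - (-6*y) = 6*y.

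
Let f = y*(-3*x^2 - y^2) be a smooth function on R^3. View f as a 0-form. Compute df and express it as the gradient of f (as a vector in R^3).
df = (-6*x*y) dx + (-3*x^2 - 3*y^2) dy + (0) dz; grad f = (-6*x*y, -3*x^2 - 3*y^2, 0)

For a 0-form f, d f = (∂f/∂x) dx + (∂f/∂y) dy + (∂f/∂z) dz. The components of the vector representation are exactly the entries of grad f in Cartesian coordinates:
  ∂f/∂x = -6*x*y
  ∂f/∂y = -3*x^2 - 3*y^2
  ∂f/∂z = 0.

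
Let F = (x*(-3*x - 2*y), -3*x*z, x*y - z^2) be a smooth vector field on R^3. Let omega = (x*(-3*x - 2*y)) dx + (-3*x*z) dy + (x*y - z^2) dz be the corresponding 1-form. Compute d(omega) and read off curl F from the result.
d(omega) = (4*x) dy ∧ dz + (-y) dz ∧ dx + (2*x - 3*z) dx ∧ dy; curl F = (4*x, -y, 2*x - 3*z)

d omega = sum_{i<j} (∂f_j/∂x_i - ∂f_i/∂x_j) dx_i ∧ dx_j. Under the identification (dy ∧ dz, dz ∧ dx, dx ∧ dy) ↔ (e_x, e_y, e_z), the coefficients are exactly the components of curl F. Compute:
  ∂R/∂y - ∂Q/∂z = (x) - (-3*x) = 4*x
  ∂P/∂z - ∂R/∂x = (0) - (y) = -y
  ∂Q/∂x - ∂P/∂y = (-3*z) - (-2*x) = 2*x - 3*z.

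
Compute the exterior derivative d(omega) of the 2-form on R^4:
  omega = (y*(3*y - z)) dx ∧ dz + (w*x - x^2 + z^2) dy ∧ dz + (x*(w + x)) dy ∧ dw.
d(omega) = (w - 2*x - 6*y + z) dx ∧ dy ∧ dz + (x) dy ∧ dz ∧ dw + (w + 2*x) dx ∧ dy ∧ dw

For a 2-form omega = sum_{i<j} g_{ij} dx_i ∧ dx_j, the exterior derivative is
  d(omega) = sum_{i<j} d(g_{ij}) ∧ dx_i ∧ dx_j = sum_{i<j, k} (∂g_{ij}/∂x_k) dx_k ∧ dx_i ∧ dx_j.
Expand each term, using dx_k ∧ dx_i ∧ dx_j = sgn(permutation) dx_{(a)} ∧ dx_{(b)} ∧ dx_{(c)} with (a < b < c) sorted:
  d(y*(3*y - z)) includes (∂/∂y)(y*(3*y - z)) dy = (6*y - z) dy, which multiplied by dx ∧ dz gives (-6*y + z) dx ∧ dy ∧ dz
  d(w*x - x^2 + z^2) includes (∂/∂x)(w*x - x^2 + z^2) dx = (w - 2*x) dx, which multiplied by dy ∧ dz gives (w - 2*x) dx ∧ dy ∧ dz
  d(w*x - x^2 + z^2) includes (∂/∂w)(w*x - x^2 + z^2) dw = (x) dw, which multiplied by dy ∧ dz gives (x) dy ∧ dz ∧ dw
  d(x*(w + x)) includes (∂/∂x)(x*(w + x)) dx = (w + 2*x) dx, which multiplied by dy ∧ dw gives (w + 2*x) dx ∧ dy ∧ dw
Collecting like 3-forms: d(omega) = (w - 2*x - 6*y + z) dx ∧ dy ∧ dz + (x) dy ∧ dz ∧ dw + (w + 2*x) dx ∧ dy ∧ dw.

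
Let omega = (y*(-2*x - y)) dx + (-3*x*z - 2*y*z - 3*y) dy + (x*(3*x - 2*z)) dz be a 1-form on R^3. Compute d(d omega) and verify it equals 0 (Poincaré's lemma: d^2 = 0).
d(d omega) = 0

Step 1: d omega = sum_{i<j} (∂f_j/∂x_i - ∂f_i/∂x_j) dx_i ∧ dx_j:
  coeff of dx ∧ dy: 2*x + 2*y - 3*z
  coeff of dx ∧ dz: 6*x - 2*z
  coeff of dy ∧ dz: 3*x + 2*y
Step 2: Apply d again to each 2-form coefficient. The only possible 3-form in R^3 is dx ∧ dy ∧ dz, with coefficient
  ∂(coeff of dy∧dz)/∂x - ∂(coeff of dx∧dz)/∂y + ∂(coeff of dx∧dy)/∂z
  = ∂/∂x (3*x + 2*y) - ∂/∂y (6*x - 2*z) + ∂/∂z (2*x + 2*y - 3*z).
Each of these terms simplifies to sums of mixed partials that cancel in pairs. The result is 0 (by equality of mixed partials for smooth functions — Schwarz / Clairaut).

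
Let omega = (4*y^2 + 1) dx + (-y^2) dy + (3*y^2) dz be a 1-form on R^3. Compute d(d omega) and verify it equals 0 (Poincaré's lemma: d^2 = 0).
d(d omega) = 0

Step 1: d omega = sum_{i<j} (∂f_j/∂x_i - ∂f_i/∂x_j) dx_i ∧ dx_j:
  coeff of dx ∧ dy: -8*y
  coeff of dx ∧ dz: 0
  coeff of dy ∧ dz: 6*y
Step 2: Apply d again to each 2-form coefficient. The only possible 3-form in R^3 is dx ∧ dy ∧ dz, with coefficient
  ∂(coeff of dy∧dz)/∂x - ∂(coeff of dx∧dz)/∂y + ∂(coeff of dx∧dy)/∂z
  = ∂/∂x (6*y) - ∂/∂y (0) + ∂/∂z (-8*y).
Each of these terms simplifies to sums of mixed partials that cancel in pairs. The result is 0 (by equality of mixed partials for smooth functions — Schwarz / Clairaut).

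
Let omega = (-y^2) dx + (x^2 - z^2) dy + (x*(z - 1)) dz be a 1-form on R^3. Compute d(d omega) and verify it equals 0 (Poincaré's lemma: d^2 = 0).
d(d omega) = 0

Step 1: d omega = sum_{i<j} (∂f_j/∂x_i - ∂f_i/∂x_j) dx_i ∧ dx_j:
  coeff of dx ∧ dy: 2*x + 2*y
  coeff of dx ∧ dz: z - 1
  coeff of dy ∧ dz: 2*z
Step 2: Apply d again to each 2-form coefficient. The only possible 3-form in R^3 is dx ∧ dy ∧ dz, with coefficient
  ∂(coeff of dy∧dz)/∂x - ∂(coeff of dx∧dz)/∂y + ∂(coeff of dx∧dy)/∂z
  = ∂/∂x (2*z) - ∂/∂y (z - 1) + ∂/∂z (2*x + 2*y).
Each of these terms simplifies to sums of mixed partials that cancel in pairs. The result is 0 (by equality of mixed partials for smooth functions — Schwarz / Clairaut).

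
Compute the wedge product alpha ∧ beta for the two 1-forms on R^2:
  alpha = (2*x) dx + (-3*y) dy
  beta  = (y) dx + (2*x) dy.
alpha ∧ beta = (4*x^2 + 3*y^2) dx ∧ dy

Distribute the wedge, using dx_i ∧ dx_j = -dx_j ∧ dx_i and dx_i ∧ dx_i = 0. For each pair (i, j) with i < j, the coefficient of dx_i ∧ dx_j in alpha ∧ beta is (alpha_i * beta_j - alpha_j * beta_i). Collecting: alpha ∧ beta = (4*x^2 + 3*y^2) dx ∧ dy.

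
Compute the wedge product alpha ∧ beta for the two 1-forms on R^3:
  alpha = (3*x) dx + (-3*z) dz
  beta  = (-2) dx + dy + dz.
alpha ∧ beta = (3*x) dx ∧ dy + (3*x - 6*z) dx ∧ dz + (3*z) dy ∧ dz

Distribute the wedge, using dx_i ∧ dx_j = -dx_j ∧ dx_i and dx_i ∧ dx_i = 0. For each pair (i, j) with i < j, the coefficient of dx_i ∧ dx_j in alpha ∧ beta is (alpha_i * beta_j - alpha_j * beta_i). Collecting: alpha ∧ beta = (3*x) dx ∧ dy + (3*x - 6*z) dx ∧ dz + (3*z) dy ∧ dz.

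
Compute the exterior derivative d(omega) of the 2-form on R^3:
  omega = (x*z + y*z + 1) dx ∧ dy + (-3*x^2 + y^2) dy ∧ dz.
d(omega) = (-5*x + y) dx ∧ dy ∧ dz

For a 2-form omega = sum_{i<j} g_{ij} dx_i ∧ dx_j, the exterior derivative is
  d(omega) = sum_{i<j} d(g_{ij}) ∧ dx_i ∧ dx_j = sum_{i<j, k} (∂g_{ij}/∂x_k) dx_k ∧ dx_i ∧ dx_j.
Expand each term, using dx_k ∧ dx_i ∧ dx_j = sgn(permutation) dx_{(a)} ∧ dx_{(b)} ∧ dx_{(c)} with (a < b < c) sorted:
  d(x*z + y*z + 1) includes (∂/∂z)(x*z + y*z + 1) dz = (x + y) dz, which multiplied by dx ∧ dy gives (x + y) dx ∧ dy ∧ dz
  d(-3*x^2 + y^2) includes (∂/∂x)(-3*x^2 + y^2) dx = (-6*x) dx, which multiplied by dy ∧ dz gives (-6*x) dx ∧ dy ∧ dz
Collecting like 3-forms: d(omega) = (-5*x + y) dx ∧ dy ∧ dz.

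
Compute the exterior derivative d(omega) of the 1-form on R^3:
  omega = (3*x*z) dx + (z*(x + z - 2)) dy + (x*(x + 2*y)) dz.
d(omega) = (z) dx ∧ dy + (-x + 2*y) dx ∧ dz + (x - 2*z + 2) dy ∧ dz

For a 1-form omega = sum_i f_i dx_i, the exterior derivative is
  d(omega) = sum_{i < j} (∂f_j/∂x_i - ∂f_i/∂x_j) dx_i ∧ dx_j.
  coefficient of dx ∧ dy: ∂f_2/∂x - ∂f_1/∂y = ∂(z*(x + z - 2))/∂x - ∂(3*x*z)/∂y = z
  coefficient of dx ∧ dz: ∂f_3/∂x - ∂f_1/∂z = ∂(x*(x + 2*y))/∂x - ∂(3*x*z)/∂z = -x + 2*y
  coefficient of dy ∧ dz: ∂f_3/∂y - ∂f_2/∂z = ∂(x*(x + 2*y))/∂y - ∂(z*(x + z - 2))/∂z = x - 2*z + 2
Assembling: d(omega) = (z) dx ∧ dy + (-x + 2*y) dx ∧ dz + (x - 2*z + 2) dy ∧ dz.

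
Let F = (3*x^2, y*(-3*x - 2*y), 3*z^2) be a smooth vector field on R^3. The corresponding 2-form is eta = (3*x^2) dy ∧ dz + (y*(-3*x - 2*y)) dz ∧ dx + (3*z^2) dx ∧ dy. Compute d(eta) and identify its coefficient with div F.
d(eta) = (3*x - 4*y + 6*z) dx ∧ dy ∧ dz; div F = 3*x - 4*y + 6*z

For a 2-form in R^3 of the form above, applying d gives a 3-form with coefficient ∂P/∂x + ∂Q/∂y + ∂R/∂z:
  ∂P/∂x = 6*x
  ∂Q/∂y = -3*x - 4*y
  ∂R/∂z = 6*z
Sum = 3*x - 4*y + 6*z, which is exactly div F.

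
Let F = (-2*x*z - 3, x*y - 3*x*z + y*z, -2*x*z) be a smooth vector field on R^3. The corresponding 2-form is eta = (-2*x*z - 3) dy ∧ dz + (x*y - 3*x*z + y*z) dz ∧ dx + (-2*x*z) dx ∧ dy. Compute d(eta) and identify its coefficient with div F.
d(eta) = (-x - z) dx ∧ dy ∧ dz; div F = -x - z

For a 2-form in R^3 of the form above, applying d gives a 3-form with coefficient ∂P/∂x + ∂Q/∂y + ∂R/∂z:
  ∂P/∂x = -2*z
  ∂Q/∂y = x + z
  ∂R/∂z = -2*x
Sum = -x - z, which is exactly div F.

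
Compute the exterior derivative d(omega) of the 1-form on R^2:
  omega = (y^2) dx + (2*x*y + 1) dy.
d(omega) = 0

For a 1-form omega = sum_i f_i dx_i, the exterior derivative is
  d(omega) = sum_{i < j} (∂f_j/∂x_i - ∂f_i/∂x_j) dx_i ∧ dx_j.

Assembling: d(omega) = 0.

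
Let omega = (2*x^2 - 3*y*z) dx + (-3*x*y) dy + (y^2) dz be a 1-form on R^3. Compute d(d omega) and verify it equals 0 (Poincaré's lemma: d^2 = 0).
d(d omega) = 0

Step 1: d omega = sum_{i<j} (∂f_j/∂x_i - ∂f_i/∂x_j) dx_i ∧ dx_j:
  coeff of dx ∧ dy: -3*y + 3*z
  coeff of dx ∧ dz: 3*y
  coeff of dy ∧ dz: 2*y
Step 2: Apply d again to each 2-form coefficient. The only possible 3-form in R^3 is dx ∧ dy ∧ dz, with coefficient
  ∂(coeff of dy∧dz)/∂x - ∂(coeff of dx∧dz)/∂y + ∂(coeff of dx∧dy)/∂z
  = ∂/∂x (2*y) - ∂/∂y (3*y) + ∂/∂z (-3*y + 3*z).
Each of these terms simplifies to sums of mixed partials that cancel in pairs. The result is 0 (by equality of mixed partials for smooth functions — Schwarz / Clairaut).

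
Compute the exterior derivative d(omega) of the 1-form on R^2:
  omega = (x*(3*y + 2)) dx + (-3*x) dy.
d(omega) = (-3*x - 3) dx ∧ dy

For a 1-form omega = sum_i f_i dx_i, the exterior derivative is
  d(omega) = sum_{i < j} (∂f_j/∂x_i - ∂f_i/∂x_j) dx_i ∧ dx_j.
  coefficient of dx ∧ dy: ∂f_2/∂x - ∂f_1/∂y = ∂(-3*x)/∂x - ∂(x*(3*y + 2))/∂y = -3*x - 3
Assembling: d(omega) = (-3*x - 3) dx ∧ dy.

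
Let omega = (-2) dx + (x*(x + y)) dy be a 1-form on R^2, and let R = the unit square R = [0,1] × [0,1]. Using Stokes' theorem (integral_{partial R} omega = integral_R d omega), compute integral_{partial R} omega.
integral_(partial R) omega = 3/2

Stokes: integral_partial_R omega = integral_R d omega with d omega = (∂Q/∂x - ∂P/∂y) dx ∧ dy.
  ∂Q/∂x = 2*x + y
  ∂P/∂y = 0
  integrand = ∂Q/∂x - ∂P/∂y = 2*x + y.
Integrating over R: integral_0^1 integral_0^1 (2*x + y) dx dy = 3/2.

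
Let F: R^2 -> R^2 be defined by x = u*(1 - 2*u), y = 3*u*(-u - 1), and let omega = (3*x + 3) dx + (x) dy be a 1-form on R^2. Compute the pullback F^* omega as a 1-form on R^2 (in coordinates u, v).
F^* omega = (36*u^3 - 18*u^2 - 12*u + 3) du

Using F^*(f dg) = (f ∘ F) d(g ∘ F), substitute each coordinate x_i by F_i(u, v) in f_i, and replace dx_i by d F_i = (∂F_i/∂u) du + (∂F_i/∂v) dv.
  For the x component: f_1(F) = -6*u^2 + 3*u + 3; d F_1 = (1 - 4*u) du + (0) dv
  For the y component: f_2(F) = u*(1 - 2*u); d F_2 = (-6*u - 3) du + (0) dv
Combining and collecting du, dv coefficients:
  coeff of du: 36*u^3 - 18*u^2 - 12*u + 3
  coeff of dv: 0
F^* omega = (36*u^3 - 18*u^2 - 12*u + 3) du.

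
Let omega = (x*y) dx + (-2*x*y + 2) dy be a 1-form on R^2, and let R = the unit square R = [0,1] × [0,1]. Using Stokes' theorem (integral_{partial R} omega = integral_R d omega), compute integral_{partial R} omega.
integral_(partial R) omega = -3/2

Stokes: integral_partial_R omega = integral_R d omega with d omega = (∂Q/∂x - ∂P/∂y) dx ∧ dy.
  ∂Q/∂x = -2*y
  ∂P/∂y = x
  integrand = ∂Q/∂x - ∂P/∂y = -x - 2*y.
Integrating over R: integral_0^1 integral_0^1 (-x - 2*y) dx dy = -3/2.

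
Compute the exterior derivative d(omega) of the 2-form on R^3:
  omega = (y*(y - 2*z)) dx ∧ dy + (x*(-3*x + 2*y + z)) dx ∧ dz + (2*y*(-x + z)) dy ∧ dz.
d(omega) = (-2*x - 4*y) dx ∧ dy ∧ dz

For a 2-form omega = sum_{i<j} g_{ij} dx_i ∧ dx_j, the exterior derivative is
  d(omega) = sum_{i<j} d(g_{ij}) ∧ dx_i ∧ dx_j = sum_{i<j, k} (∂g_{ij}/∂x_k) dx_k ∧ dx_i ∧ dx_j.
Expand each term, using dx_k ∧ dx_i ∧ dx_j = sgn(permutation) dx_{(a)} ∧ dx_{(b)} ∧ dx_{(c)} with (a < b < c) sorted:
  d(y*(y - 2*z)) includes (∂/∂z)(y*(y - 2*z)) dz = (-2*y) dz, which multiplied by dx ∧ dy gives (-2*y) dx ∧ dy ∧ dz
  d(x*(-3*x + 2*y + z)) includes (∂/∂y)(x*(-3*x + 2*y + z)) dy = (2*x) dy, which multiplied by dx ∧ dz gives (-2*x) dx ∧ dy ∧ dz
  d(2*y*(-x + z)) includes (∂/∂x)(2*y*(-x + z)) dx = (-2*y) dx, which multiplied by dy ∧ dz gives (-2*y) dx ∧ dy ∧ dz
Collecting like 3-forms: d(omega) = (-2*x - 4*y) dx ∧ dy ∧ dz.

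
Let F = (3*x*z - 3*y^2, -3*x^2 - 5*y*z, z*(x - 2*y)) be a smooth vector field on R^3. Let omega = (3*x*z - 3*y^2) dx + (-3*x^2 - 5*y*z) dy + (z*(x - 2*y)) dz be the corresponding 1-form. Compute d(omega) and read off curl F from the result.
d(omega) = (5*y - 2*z) dy ∧ dz + (3*x - z) dz ∧ dx + (-6*x + 6*y) dx ∧ dy; curl F = (5*y - 2*z, 3*x - z, -6*x + 6*y)

d omega = sum_{i<j} (∂f_j/∂x_i - ∂f_i/∂x_j) dx_i ∧ dx_j. Under the identification (dy ∧ dz, dz ∧ dx, dx ∧ dy) ↔ (e_x, e_y, e_z), the coefficients are exactly the components of curl F. Compute:
  ∂R/∂y - ∂Q/∂z = (-2*z) - (-5*y) = 5*y - 2*z
  ∂P/∂z - ∂R/∂x = (3*x) - (z) = 3*x - z
  ∂Q/∂x - ∂P/∂y = (-6*x) - (-6*y) = -6*x + 6*y.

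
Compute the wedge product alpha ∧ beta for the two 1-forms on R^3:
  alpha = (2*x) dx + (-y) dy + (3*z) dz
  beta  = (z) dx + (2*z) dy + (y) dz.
alpha ∧ beta = (z*(4*x + y)) dx ∧ dy + (2*x*y - 3*z^2) dx ∧ dz + (-y^2 - 6*z^2) dy ∧ dz

Distribute the wedge, using dx_i ∧ dx_j = -dx_j ∧ dx_i and dx_i ∧ dx_i = 0. For each pair (i, j) with i < j, the coefficient of dx_i ∧ dx_j in alpha ∧ beta is (alpha_i * beta_j - alpha_j * beta_i). Collecting: alpha ∧ beta = (z*(4*x + y)) dx ∧ dy + (2*x*y - 3*z^2) dx ∧ dz + (-y^2 - 6*z^2) dy ∧ dz.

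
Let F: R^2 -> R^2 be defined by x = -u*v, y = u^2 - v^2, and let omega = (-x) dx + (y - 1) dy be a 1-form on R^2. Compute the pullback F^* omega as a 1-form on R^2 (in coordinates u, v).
F^* omega = (u*(2*u^2 - 3*v^2 - 2)) du + (v*(-3*u^2 + 2*v^2 + 2)) dv

Using F^*(f dg) = (f ∘ F) d(g ∘ F), substitute each coordinate x_i by F_i(u, v) in f_i, and replace dx_i by d F_i = (∂F_i/∂u) du + (∂F_i/∂v) dv.
  For the x component: f_1(F) = u*v; d F_1 = (-v) du + (-u) dv
  For the y component: f_2(F) = u^2 - v^2 - 1; d F_2 = (2*u) du + (-2*v) dv
Combining and collecting du, dv coefficients:
  coeff of du: u*(2*u^2 - 3*v^2 - 2)
  coeff of dv: v*(-3*u^2 + 2*v^2 + 2)
F^* omega = (u*(2*u^2 - 3*v^2 - 2)) du + (v*(-3*u^2 + 2*v^2 + 2)) dv.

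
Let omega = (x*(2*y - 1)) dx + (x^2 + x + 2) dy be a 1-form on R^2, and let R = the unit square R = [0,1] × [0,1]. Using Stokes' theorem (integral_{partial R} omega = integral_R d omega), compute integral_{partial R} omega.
integral_(partial R) omega = 1

Stokes: integral_partial_R omega = integral_R d omega with d omega = (∂Q/∂x - ∂P/∂y) dx ∧ dy.
  ∂Q/∂x = 2*x + 1
  ∂P/∂y = 2*x
  integrand = ∂Q/∂x - ∂P/∂y = 1.
Integrating over R: integral_0^1 integral_0^1 (1) dx dy = 1.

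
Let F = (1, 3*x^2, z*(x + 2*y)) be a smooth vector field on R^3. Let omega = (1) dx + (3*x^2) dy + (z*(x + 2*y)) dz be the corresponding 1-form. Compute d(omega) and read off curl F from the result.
d(omega) = (2*z) dy ∧ dz + (-z) dz ∧ dx + (6*x) dx ∧ dy; curl F = (2*z, -z, 6*x)

d omega = sum_{i<j} (∂f_j/∂x_i - ∂f_i/∂x_j) dx_i ∧ dx_j. Under the identification (dy ∧ dz, dz ∧ dx, dx ∧ dy) ↔ (e_x, e_y, e_z), the coefficients are exactly the components of curl F. Compute:
  ∂R/∂y - ∂Q/∂z = (2*z) - (0) = 2*z
  ∂P/∂z - ∂R/∂x = (0) - (z) = -z
  ∂Q/∂x - ∂P/∂y = (6*x) - (0) = 6*x.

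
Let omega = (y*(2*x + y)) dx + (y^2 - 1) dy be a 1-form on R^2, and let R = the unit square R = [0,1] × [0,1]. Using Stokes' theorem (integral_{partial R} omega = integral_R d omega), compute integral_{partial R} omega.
integral_(partial R) omega = -2

Stokes: integral_partial_R omega = integral_R d omega with d omega = (∂Q/∂x - ∂P/∂y) dx ∧ dy.
  ∂Q/∂x = 0
  ∂P/∂y = 2*x + 2*y
  integrand = ∂Q/∂x - ∂P/∂y = -2*x - 2*y.
Integrating over R: integral_0^1 integral_0^1 (-2*x - 2*y) dx dy = -2.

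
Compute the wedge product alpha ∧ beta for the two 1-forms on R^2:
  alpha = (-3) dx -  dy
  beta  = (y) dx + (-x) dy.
alpha ∧ beta = (3*x + y) dx ∧ dy

Distribute the wedge, using dx_i ∧ dx_j = -dx_j ∧ dx_i and dx_i ∧ dx_i = 0. For each pair (i, j) with i < j, the coefficient of dx_i ∧ dx_j in alpha ∧ beta is (alpha_i * beta_j - alpha_j * beta_i). Collecting: alpha ∧ beta = (3*x + y) dx ∧ dy.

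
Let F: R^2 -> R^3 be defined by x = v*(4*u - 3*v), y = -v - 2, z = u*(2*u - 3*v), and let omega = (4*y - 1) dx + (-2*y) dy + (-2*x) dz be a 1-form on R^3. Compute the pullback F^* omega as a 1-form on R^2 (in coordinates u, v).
F^* omega = (2*v*(-16*u^2 + 24*u*v - 9*v^2 - 8*v - 18)) du + (24*u^2*v - 18*u*v^2 - 16*u*v - 36*u + 24*v^2 + 52*v - 4) dv

Using F^*(f dg) = (f ∘ F) d(g ∘ F), substitute each coordinate x_i by F_i(u, v) in f_i, and replace dx_i by d F_i = (∂F_i/∂u) du + (∂F_i/∂v) dv.
  For the x component: f_1(F) = -4*v - 9; d F_1 = (4*v) du + (4*u - 6*v) dv
  For the y component: f_2(F) = 2*v + 4; d F_2 = (0) du + (-1) dv
  For the z component: f_3(F) = 2*v*(-4*u + 3*v); d F_3 = (4*u - 3*v) du + (-3*u) dv
Combining and collecting du, dv coefficients:
  coeff of du: 2*v*(-16*u^2 + 24*u*v - 9*v^2 - 8*v - 18)
  coeff of dv: 24*u^2*v - 18*u*v^2 - 16*u*v - 36*u + 24*v^2 + 52*v - 4
F^* omega = (2*v*(-16*u^2 + 24*u*v - 9*v^2 - 8*v - 18)) du + (24*u^2*v - 18*u*v^2 - 16*u*v - 36*u + 24*v^2 + 52*v - 4) dv.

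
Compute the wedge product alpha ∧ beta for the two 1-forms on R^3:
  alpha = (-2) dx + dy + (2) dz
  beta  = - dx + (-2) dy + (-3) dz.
alpha ∧ beta = (5) dx ∧ dy + (8) dx ∧ dz + (1) dy ∧ dz

Distribute the wedge, using dx_i ∧ dx_j = -dx_j ∧ dx_i and dx_i ∧ dx_i = 0. For each pair (i, j) with i < j, the coefficient of dx_i ∧ dx_j in alpha ∧ beta is (alpha_i * beta_j - alpha_j * beta_i). Collecting: alpha ∧ beta = (5) dx ∧ dy + (8) dx ∧ dz + (1) dy ∧ dz.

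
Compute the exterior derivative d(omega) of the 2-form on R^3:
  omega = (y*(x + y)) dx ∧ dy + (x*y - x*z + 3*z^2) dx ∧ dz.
d(omega) = (-x) dx ∧ dy ∧ dz

For a 2-form omega = sum_{i<j} g_{ij} dx_i ∧ dx_j, the exterior derivative is
  d(omega) = sum_{i<j} d(g_{ij}) ∧ dx_i ∧ dx_j = sum_{i<j, k} (∂g_{ij}/∂x_k) dx_k ∧ dx_i ∧ dx_j.
Expand each term, using dx_k ∧ dx_i ∧ dx_j = sgn(permutation) dx_{(a)} ∧ dx_{(b)} ∧ dx_{(c)} with (a < b < c) sorted:
  d(x*y - x*z + 3*z^2) includes (∂/∂y)(x*y - x*z + 3*z^2) dy = (x) dy, which multiplied by dx ∧ dz gives (-x) dx ∧ dy ∧ dz
Collecting like 3-forms: d(omega) = (-x) dx ∧ dy ∧ dz.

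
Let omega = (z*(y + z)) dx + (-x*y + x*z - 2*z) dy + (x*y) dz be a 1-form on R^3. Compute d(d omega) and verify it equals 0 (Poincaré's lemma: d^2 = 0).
d(d omega) = 0

Step 1: d omega = sum_{i<j} (∂f_j/∂x_i - ∂f_i/∂x_j) dx_i ∧ dx_j:
  coeff of dx ∧ dy: -y
  coeff of dx ∧ dz: -2*z
  coeff of dy ∧ dz: 2
Step 2: Apply d again to each 2-form coefficient. The only possible 3-form in R^3 is dx ∧ dy ∧ dz, with coefficient
  ∂(coeff of dy∧dz)/∂x - ∂(coeff of dx∧dz)/∂y + ∂(coeff of dx∧dy)/∂z
  = ∂/∂x (2) - ∂/∂y (-2*z) + ∂/∂z (-y).
Each of these terms simplifies to sums of mixed partials that cancel in pairs. The result is 0 (by equality of mixed partials for smooth functions — Schwarz / Clairaut).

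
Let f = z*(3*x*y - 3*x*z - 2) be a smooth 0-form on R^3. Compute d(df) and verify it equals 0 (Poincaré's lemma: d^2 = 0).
d(df) = 0

Step 1: df = sum_i (∂f/∂x_i) dx_i = (3*z*(y - z)) dx + (3*x*z) dy + (3*x*y - 6*x*z - 2) dz.
Step 2: Apply d again. Using the 1-form formula, the coefficient of dx ∧ dy in d(df) is ∂^2 f/∂x ∂y - ∂^2 f/∂y ∂x = (3*z) - (3*z) = 0 (equality of mixed partials for smooth f).
Similarly for dx ∧ dz and dy ∧ dz — all coefficients vanish. So d(df) = 0.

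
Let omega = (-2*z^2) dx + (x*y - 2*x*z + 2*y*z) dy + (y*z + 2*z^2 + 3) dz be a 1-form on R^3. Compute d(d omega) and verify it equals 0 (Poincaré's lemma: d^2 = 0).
d(d omega) = 0

Step 1: d omega = sum_{i<j} (∂f_j/∂x_i - ∂f_i/∂x_j) dx_i ∧ dx_j:
  coeff of dx ∧ dy: y - 2*z
  coeff of dx ∧ dz: 4*z
  coeff of dy ∧ dz: 2*x - 2*y + z
Step 2: Apply d again to each 2-form coefficient. The only possible 3-form in R^3 is dx ∧ dy ∧ dz, with coefficient
  ∂(coeff of dy∧dz)/∂x - ∂(coeff of dx∧dz)/∂y + ∂(coeff of dx∧dy)/∂z
  = ∂/∂x (2*x - 2*y + z) - ∂/∂y (4*z) + ∂/∂z (y - 2*z).
Each of these terms simplifies to sums of mixed partials that cancel in pairs. The result is 0 (by equality of mixed partials for smooth functions — Schwarz / Clairaut).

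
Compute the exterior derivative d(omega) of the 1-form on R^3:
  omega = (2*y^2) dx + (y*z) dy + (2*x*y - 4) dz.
d(omega) = (-4*y) dx ∧ dy + (2*y) dx ∧ dz + (2*x - y) dy ∧ dz

For a 1-form omega = sum_i f_i dx_i, the exterior derivative is
  d(omega) = sum_{i < j} (∂f_j/∂x_i - ∂f_i/∂x_j) dx_i ∧ dx_j.
  coefficient of dx ∧ dy: ∂f_2/∂x - ∂f_1/∂y = ∂(y*z)/∂x - ∂(2*y^2)/∂y = -4*y
  coefficient of dx ∧ dz: ∂f_3/∂x - ∂f_1/∂z = ∂(2*x*y - 4)/∂x - ∂(2*y^2)/∂z = 2*y
  coefficient of dy ∧ dz: ∂f_3/∂y - ∂f_2/∂z = ∂(2*x*y - 4)/∂y - ∂(y*z)/∂z = 2*x - y
Assembling: d(omega) = (-4*y) dx ∧ dy + (2*y) dx ∧ dz + (2*x - y) dy ∧ dz.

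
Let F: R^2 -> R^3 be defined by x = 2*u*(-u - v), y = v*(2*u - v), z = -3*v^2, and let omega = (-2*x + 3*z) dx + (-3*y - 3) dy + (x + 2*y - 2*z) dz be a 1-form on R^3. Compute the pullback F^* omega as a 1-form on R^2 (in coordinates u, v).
F^* omega = (-16*u^3 - 24*u^2*v + 16*u*v^2 + 24*v^3 - 6*v) du + (-8*u^3 - 8*u^2*v + 24*u*v^2 - 6*u - 30*v^3 + 6*v) dv

Using F^*(f dg) = (f ∘ F) d(g ∘ F), substitute each coordinate x_i by F_i(u, v) in f_i, and replace dx_i by d F_i = (∂F_i/∂u) du + (∂F_i/∂v) dv.
  For the x component: f_1(F) = 4*u^2 + 4*u*v - 9*v^2; d F_1 = (-4*u - 2*v) du + (-2*u) dv
  For the y component: f_2(F) = -6*u*v + 3*v^2 - 3; d F_2 = (2*v) du + (2*u - 2*v) dv
  For the z component: f_3(F) = -2*u^2 + 2*u*v + 4*v^2; d F_3 = (0) du + (-6*v) dv
Combining and collecting du, dv coefficients:
  coeff of du: -16*u^3 - 24*u^2*v + 16*u*v^2 + 24*v^3 - 6*v
  coeff of dv: -8*u^3 - 8*u^2*v + 24*u*v^2 - 6*u - 30*v^3 + 6*v
F^* omega = (-16*u^3 - 24*u^2*v + 16*u*v^2 + 24*v^3 - 6*v) du + (-8*u^3 - 8*u^2*v + 24*u*v^2 - 6*u - 30*v^3 + 6*v) dv.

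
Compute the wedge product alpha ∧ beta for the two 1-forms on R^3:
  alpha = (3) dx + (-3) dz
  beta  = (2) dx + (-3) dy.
alpha ∧ beta = (-9) dx ∧ dy + (6) dx ∧ dz + (-9) dy ∧ dz

Distribute the wedge, using dx_i ∧ dx_j = -dx_j ∧ dx_i and dx_i ∧ dx_i = 0. For each pair (i, j) with i < j, the coefficient of dx_i ∧ dx_j in alpha ∧ beta is (alpha_i * beta_j - alpha_j * beta_i). Collecting: alpha ∧ beta = (-9) dx ∧ dy + (6) dx ∧ dz + (-9) dy ∧ dz.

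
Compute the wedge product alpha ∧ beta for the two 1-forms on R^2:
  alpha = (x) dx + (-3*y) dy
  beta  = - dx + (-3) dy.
alpha ∧ beta = (-3*x - 3*y) dx ∧ dy

Distribute the wedge, using dx_i ∧ dx_j = -dx_j ∧ dx_i and dx_i ∧ dx_i = 0. For each pair (i, j) with i < j, the coefficient of dx_i ∧ dx_j in alpha ∧ beta is (alpha_i * beta_j - alpha_j * beta_i). Collecting: alpha ∧ beta = (-3*x - 3*y) dx ∧ dy.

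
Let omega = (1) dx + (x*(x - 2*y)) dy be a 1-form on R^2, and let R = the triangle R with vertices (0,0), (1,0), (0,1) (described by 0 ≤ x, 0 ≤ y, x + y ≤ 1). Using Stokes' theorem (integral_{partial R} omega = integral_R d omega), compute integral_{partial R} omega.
integral_(partial R) omega = 0

Stokes: integral_partial_R omega = integral_R d omega with d omega = (∂Q/∂x - ∂P/∂y) dx ∧ dy.
  ∂Q/∂x = 2*x - 2*y
  ∂P/∂y = 0
  integrand = ∂Q/∂x - ∂P/∂y = 2*x - 2*y.
Integrating over R: integral_0^1 integral_0^{1-x} (2*x - 2*y) dy dx = 0.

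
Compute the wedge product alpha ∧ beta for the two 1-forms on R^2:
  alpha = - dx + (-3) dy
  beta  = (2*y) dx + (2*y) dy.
alpha ∧ beta = (4*y) dx ∧ dy

Distribute the wedge, using dx_i ∧ dx_j = -dx_j ∧ dx_i and dx_i ∧ dx_i = 0. For each pair (i, j) with i < j, the coefficient of dx_i ∧ dx_j in alpha ∧ beta is (alpha_i * beta_j - alpha_j * beta_i). Collecting: alpha ∧ beta = (4*y) dx ∧ dy.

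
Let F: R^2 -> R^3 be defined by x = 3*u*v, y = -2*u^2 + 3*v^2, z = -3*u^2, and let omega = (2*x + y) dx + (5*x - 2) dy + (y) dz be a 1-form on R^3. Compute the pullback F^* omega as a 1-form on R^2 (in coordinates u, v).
F^* omega = (12*u^3 - 66*u^2*v + 8*u + 9*v^3) du + (-6*u^3 + 18*u^2*v + 99*u*v^2 - 12*v) dv

Using F^*(f dg) = (f ∘ F) d(g ∘ F), substitute each coordinate x_i by F_i(u, v) in f_i, and replace dx_i by d F_i = (∂F_i/∂u) du + (∂F_i/∂v) dv.
  For the x component: f_1(F) = -2*u^2 + 6*u*v + 3*v^2; d F_1 = (3*v) du + (3*u) dv
  For the y component: f_2(F) = 15*u*v - 2; d F_2 = (-4*u) du + (6*v) dv
  For the z component: f_3(F) = -2*u^2 + 3*v^2; d F_3 = (-6*u) du + (0) dv
Combining and collecting du, dv coefficients:
  coeff of du: 12*u^3 - 66*u^2*v + 8*u + 9*v^3
  coeff of dv: -6*u^3 + 18*u^2*v + 99*u*v^2 - 12*v
F^* omega = (12*u^3 - 66*u^2*v + 8*u + 9*v^3) du + (-6*u^3 + 18*u^2*v + 99*u*v^2 - 12*v) dv.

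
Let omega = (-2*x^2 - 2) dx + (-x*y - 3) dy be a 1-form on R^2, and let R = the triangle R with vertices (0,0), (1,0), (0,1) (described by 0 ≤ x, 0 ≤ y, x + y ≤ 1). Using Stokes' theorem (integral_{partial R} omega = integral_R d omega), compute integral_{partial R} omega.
integral_(partial R) omega = -1/6

Stokes: integral_partial_R omega = integral_R d omega with d omega = (∂Q/∂x - ∂P/∂y) dx ∧ dy.
  ∂Q/∂x = -y
  ∂P/∂y = 0
  integrand = ∂Q/∂x - ∂P/∂y = -y.
Integrating over R: integral_0^1 integral_0^{1-x} (-y) dy dx = -1/6.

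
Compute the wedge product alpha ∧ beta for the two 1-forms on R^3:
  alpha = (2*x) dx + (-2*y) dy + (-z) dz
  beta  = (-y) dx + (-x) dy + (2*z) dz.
alpha ∧ beta = (-2*x^2 - 2*y^2) dx ∧ dy + (z*(4*x - y)) dx ∧ dz + (-z*(x + 4*y)) dy ∧ dz

Distribute the wedge, using dx_i ∧ dx_j = -dx_j ∧ dx_i and dx_i ∧ dx_i = 0. For each pair (i, j) with i < j, the coefficient of dx_i ∧ dx_j in alpha ∧ beta is (alpha_i * beta_j - alpha_j * beta_i). Collecting: alpha ∧ beta = (-2*x^2 - 2*y^2) dx ∧ dy + (z*(4*x - y)) dx ∧ dz + (-z*(x + 4*y)) dy ∧ dz.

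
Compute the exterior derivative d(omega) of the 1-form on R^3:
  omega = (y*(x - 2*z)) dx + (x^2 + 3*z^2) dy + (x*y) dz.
d(omega) = (x + 2*z) dx ∧ dy + (3*y) dx ∧ dz + (x - 6*z) dy ∧ dz

For a 1-form omega = sum_i f_i dx_i, the exterior derivative is
  d(omega) = sum_{i < j} (∂f_j/∂x_i - ∂f_i/∂x_j) dx_i ∧ dx_j.
  coefficient of dx ∧ dy: ∂f_2/∂x - ∂f_1/∂y = ∂(x^2 + 3*z^2)/∂x - ∂(y*(x - 2*z))/∂y = x + 2*z
  coefficient of dx ∧ dz: ∂f_3/∂x - ∂f_1/∂z = ∂(x*y)/∂x - ∂(y*(x - 2*z))/∂z = 3*y
  coefficient of dy ∧ dz: ∂f_3/∂y - ∂f_2/∂z = ∂(x*y)/∂y - ∂(x^2 + 3*z^2)/∂z = x - 6*z
Assembling: d(omega) = (x + 2*z) dx ∧ dy + (3*y) dx ∧ dz + (x - 6*z) dy ∧ dz.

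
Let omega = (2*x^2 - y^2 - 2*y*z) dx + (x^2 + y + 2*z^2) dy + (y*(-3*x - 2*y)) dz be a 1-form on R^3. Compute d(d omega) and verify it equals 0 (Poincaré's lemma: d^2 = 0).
d(d omega) = 0

Step 1: d omega = sum_{i<j} (∂f_j/∂x_i - ∂f_i/∂x_j) dx_i ∧ dx_j:
  coeff of dx ∧ dy: 2*x + 2*y + 2*z
  coeff of dx ∧ dz: -y
  coeff of dy ∧ dz: -3*x - 4*y - 4*z
Step 2: Apply d again to each 2-form coefficient. The only possible 3-form in R^3 is dx ∧ dy ∧ dz, with coefficient
  ∂(coeff of dy∧dz)/∂x - ∂(coeff of dx∧dz)/∂y + ∂(coeff of dx∧dy)/∂z
  = ∂/∂x (-3*x - 4*y - 4*z) - ∂/∂y (-y) + ∂/∂z (2*x + 2*y + 2*z).
Each of these terms simplifies to sums of mixed partials that cancel in pairs. The result is 0 (by equality of mixed partials for smooth functions — Schwarz / Clairaut).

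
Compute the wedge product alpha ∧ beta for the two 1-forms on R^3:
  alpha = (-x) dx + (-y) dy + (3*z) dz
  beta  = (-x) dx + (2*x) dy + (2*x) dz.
alpha ∧ beta = (-x*(2*x + y)) dx ∧ dy + (x*(-2*x + 3*z)) dx ∧ dz + (-2*x*(y + 3*z)) dy ∧ dz

Distribute the wedge, using dx_i ∧ dx_j = -dx_j ∧ dx_i and dx_i ∧ dx_i = 0. For each pair (i, j) with i < j, the coefficient of dx_i ∧ dx_j in alpha ∧ beta is (alpha_i * beta_j - alpha_j * beta_i). Collecting: alpha ∧ beta = (-x*(2*x + y)) dx ∧ dy + (x*(-2*x + 3*z)) dx ∧ dz + (-2*x*(y + 3*z)) dy ∧ dz.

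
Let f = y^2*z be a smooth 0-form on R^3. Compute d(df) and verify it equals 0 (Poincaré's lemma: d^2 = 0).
d(df) = 0

Step 1: df = sum_i (∂f/∂x_i) dx_i = (0) dx + (2*y*z) dy + (y^2) dz.
Step 2: Apply d again. Using the 1-form formula, the coefficient of dx ∧ dy in d(df) is ∂^2 f/∂x ∂y - ∂^2 f/∂y ∂x = (0) - (0) = 0 (equality of mixed partials for smooth f).
Similarly for dx ∧ dz and dy ∧ dz — all coefficients vanish. So d(df) = 0.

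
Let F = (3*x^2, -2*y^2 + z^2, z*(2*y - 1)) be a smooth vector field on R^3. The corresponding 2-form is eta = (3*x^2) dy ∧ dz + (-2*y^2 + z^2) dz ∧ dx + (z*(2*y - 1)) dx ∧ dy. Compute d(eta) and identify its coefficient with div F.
d(eta) = (6*x - 2*y - 1) dx ∧ dy ∧ dz; div F = 6*x - 2*y - 1

For a 2-form in R^3 of the form above, applying d gives a 3-form with coefficient ∂P/∂x + ∂Q/∂y + ∂R/∂z:
  ∂P/∂x = 6*x
  ∂Q/∂y = -4*y
  ∂R/∂z = 2*y - 1
Sum = 6*x - 2*y - 1, which is exactly div F.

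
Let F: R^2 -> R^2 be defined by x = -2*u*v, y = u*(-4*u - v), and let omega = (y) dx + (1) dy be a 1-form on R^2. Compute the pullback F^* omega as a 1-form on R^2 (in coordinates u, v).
F^* omega = (8*u^2*v + 2*u*v^2 - 8*u - v) du + (u*(8*u^2 + 2*u*v - 1)) dv

Using F^*(f dg) = (f ∘ F) d(g ∘ F), substitute each coordinate x_i by F_i(u, v) in f_i, and replace dx_i by d F_i = (∂F_i/∂u) du + (∂F_i/∂v) dv.
  For the x component: f_1(F) = u*(-4*u - v); d F_1 = (-2*v) du + (-2*u) dv
  For the y component: f_2(F) = 1; d F_2 = (-8*u - v) du + (-u) dv
Combining and collecting du, dv coefficients:
  coeff of du: 8*u^2*v + 2*u*v^2 - 8*u - v
  coeff of dv: u*(8*u^2 + 2*u*v - 1)
F^* omega = (8*u^2*v + 2*u*v^2 - 8*u - v) du + (u*(8*u^2 + 2*u*v - 1)) dv.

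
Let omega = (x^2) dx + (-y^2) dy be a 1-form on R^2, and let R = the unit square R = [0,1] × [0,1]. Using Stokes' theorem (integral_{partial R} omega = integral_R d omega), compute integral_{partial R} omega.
integral_(partial R) omega = 0

Stokes: integral_partial_R omega = integral_R d omega with d omega = (∂Q/∂x - ∂P/∂y) dx ∧ dy.
  ∂Q/∂x = 0
  ∂P/∂y = 0
  integrand = ∂Q/∂x - ∂P/∂y = 0.
Integrating over R: integral_0^1 integral_0^1 (0) dx dy = 0.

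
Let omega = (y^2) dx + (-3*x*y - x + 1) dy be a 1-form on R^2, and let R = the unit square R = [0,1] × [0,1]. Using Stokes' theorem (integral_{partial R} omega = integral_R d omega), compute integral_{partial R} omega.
integral_(partial R) omega = -7/2

Stokes: integral_partial_R omega = integral_R d omega with d omega = (∂Q/∂x - ∂P/∂y) dx ∧ dy.
  ∂Q/∂x = -3*y - 1
  ∂P/∂y = 2*y
  integrand = ∂Q/∂x - ∂P/∂y = -5*y - 1.
Integrating over R: integral_0^1 integral_0^1 (-5*y - 1) dx dy = -7/2.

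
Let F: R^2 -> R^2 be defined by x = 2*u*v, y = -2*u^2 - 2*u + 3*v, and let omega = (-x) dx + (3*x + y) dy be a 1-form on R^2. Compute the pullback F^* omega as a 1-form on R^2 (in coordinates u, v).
F^* omega = (8*u^3 - 24*u^2*v + 12*u^2 - 4*u*v^2 - 24*u*v + 4*u - 6*v) du + (-4*u^2*v - 6*u^2 + 18*u*v - 6*u + 9*v) dv

Using F^*(f dg) = (f ∘ F) d(g ∘ F), substitute each coordinate x_i by F_i(u, v) in f_i, and replace dx_i by d F_i = (∂F_i/∂u) du + (∂F_i/∂v) dv.
  For the x component: f_1(F) = -2*u*v; d F_1 = (2*v) du + (2*u) dv
  For the y component: f_2(F) = -2*u^2 + 6*u*v - 2*u + 3*v; d F_2 = (-4*u - 2) du + (3) dv
Combining and collecting du, dv coefficients:
  coeff of du: 8*u^3 - 24*u^2*v + 12*u^2 - 4*u*v^2 - 24*u*v + 4*u - 6*v
  coeff of dv: -4*u^2*v - 6*u^2 + 18*u*v - 6*u + 9*v
F^* omega = (8*u^3 - 24*u^2*v + 12*u^2 - 4*u*v^2 - 24*u*v + 4*u - 6*v) du + (-4*u^2*v - 6*u^2 + 18*u*v - 6*u + 9*v) dv.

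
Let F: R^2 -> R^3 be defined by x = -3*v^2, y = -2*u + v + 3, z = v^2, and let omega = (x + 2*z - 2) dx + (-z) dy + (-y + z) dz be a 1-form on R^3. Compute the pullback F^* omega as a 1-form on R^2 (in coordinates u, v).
F^* omega = (2*v^2) du + (v*(4*u + 8*v^2 - 3*v + 6)) dv

Using F^*(f dg) = (f ∘ F) d(g ∘ F), substitute each coordinate x_i by F_i(u, v) in f_i, and replace dx_i by d F_i = (∂F_i/∂u) du + (∂F_i/∂v) dv.
  For the x component: f_1(F) = -v^2 - 2; d F_1 = (0) du + (-6*v) dv
  For the y component: f_2(F) = -v^2; d F_2 = (-2) du + (1) dv
  For the z component: f_3(F) = 2*u + v^2 - v - 3; d F_3 = (0) du + (2*v) dv
Combining and collecting du, dv coefficients:
  coeff of du: 2*v^2
  coeff of dv: v*(4*u + 8*v^2 - 3*v + 6)
F^* omega = (2*v^2) du + (v*(4*u + 8*v^2 - 3*v + 6)) dv.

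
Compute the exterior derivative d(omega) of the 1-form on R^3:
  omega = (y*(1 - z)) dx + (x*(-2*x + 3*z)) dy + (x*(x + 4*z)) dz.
d(omega) = (-4*x + 4*z - 1) dx ∧ dy + (2*x + y + 4*z) dx ∧ dz + (-3*x) dy ∧ dz

For a 1-form omega = sum_i f_i dx_i, the exterior derivative is
  d(omega) = sum_{i < j} (∂f_j/∂x_i - ∂f_i/∂x_j) dx_i ∧ dx_j.
  coefficient of dx ∧ dy: ∂f_2/∂x - ∂f_1/∂y = ∂(x*(-2*x + 3*z))/∂x - ∂(y*(1 - z))/∂y = -4*x + 4*z - 1
  coefficient of dx ∧ dz: ∂f_3/∂x - ∂f_1/∂z = ∂(x*(x + 4*z))/∂x - ∂(y*(1 - z))/∂z = 2*x + y + 4*z
  coefficient of dy ∧ dz: ∂f_3/∂y - ∂f_2/∂z = ∂(x*(x + 4*z))/∂y - ∂(x*(-2*x + 3*z))/∂z = -3*x
Assembling: d(omega) = (-4*x + 4*z - 1) dx ∧ dy + (2*x + y + 4*z) dx ∧ dz + (-3*x) dy ∧ dz.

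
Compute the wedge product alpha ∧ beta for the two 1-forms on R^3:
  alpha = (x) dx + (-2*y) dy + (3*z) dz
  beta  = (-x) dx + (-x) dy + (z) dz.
alpha ∧ beta = (-x*(x + 2*y)) dx ∧ dy + (4*x*z) dx ∧ dz + (z*(3*x - 2*y)) dy ∧ dz

Distribute the wedge, using dx_i ∧ dx_j = -dx_j ∧ dx_i and dx_i ∧ dx_i = 0. For each pair (i, j) with i < j, the coefficient of dx_i ∧ dx_j in alpha ∧ beta is (alpha_i * beta_j - alpha_j * beta_i). Collecting: alpha ∧ beta = (-x*(x + 2*y)) dx ∧ dy + (4*x*z) dx ∧ dz + (z*(3*x - 2*y)) dy ∧ dz.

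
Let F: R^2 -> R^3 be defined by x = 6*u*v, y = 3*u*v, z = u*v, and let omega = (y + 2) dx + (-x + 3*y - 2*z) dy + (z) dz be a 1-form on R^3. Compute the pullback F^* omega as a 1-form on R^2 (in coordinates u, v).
F^* omega = (2*v*(11*u*v + 6)) du + (2*u*(11*u*v + 6)) dv

Using F^*(f dg) = (f ∘ F) d(g ∘ F), substitute each coordinate x_i by F_i(u, v) in f_i, and replace dx_i by d F_i = (∂F_i/∂u) du + (∂F_i/∂v) dv.
  For the x component: f_1(F) = 3*u*v + 2; d F_1 = (6*v) du + (6*u) dv
  For the y component: f_2(F) = u*v; d F_2 = (3*v) du + (3*u) dv
  For the z component: f_3(F) = u*v; d F_3 = (v) du + (u) dv
Combining and collecting du, dv coefficients:
  coeff of du: 2*v*(11*u*v + 6)
  coeff of dv: 2*u*(11*u*v + 6)
F^* omega = (2*v*(11*u*v + 6)) du + (2*u*(11*u*v + 6)) dv.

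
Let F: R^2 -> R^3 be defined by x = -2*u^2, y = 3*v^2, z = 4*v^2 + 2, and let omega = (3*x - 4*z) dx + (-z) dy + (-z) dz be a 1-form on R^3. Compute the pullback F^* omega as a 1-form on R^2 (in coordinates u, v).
F^* omega = (8*u*(3*u^2 + 8*v^2 + 4)) du + (-56*v^3 - 28*v) dv

Using F^*(f dg) = (f ∘ F) d(g ∘ F), substitute each coordinate x_i by F_i(u, v) in f_i, and replace dx_i by d F_i = (∂F_i/∂u) du + (∂F_i/∂v) dv.
  For the x component: f_1(F) = -6*u^2 - 16*v^2 - 8; d F_1 = (-4*u) du + (0) dv
  For the y component: f_2(F) = -4*v^2 - 2; d F_2 = (0) du + (6*v) dv
  For the z component: f_3(F) = -4*v^2 - 2; d F_3 = (0) du + (8*v) dv
Combining and collecting du, dv coefficients:
  coeff of du: 8*u*(3*u^2 + 8*v^2 + 4)
  coeff of dv: -56*v^3 - 28*v
F^* omega = (8*u*(3*u^2 + 8*v^2 + 4)) du + (-56*v^3 - 28*v) dv.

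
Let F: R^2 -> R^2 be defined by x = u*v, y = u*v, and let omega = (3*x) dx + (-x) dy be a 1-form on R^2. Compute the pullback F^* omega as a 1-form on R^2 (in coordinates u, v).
F^* omega = (2*u*v^2) du + (2*u^2*v) dv

Using F^*(f dg) = (f ∘ F) d(g ∘ F), substitute each coordinate x_i by F_i(u, v) in f_i, and replace dx_i by d F_i = (∂F_i/∂u) du + (∂F_i/∂v) dv.
  For the x component: f_1(F) = 3*u*v; d F_1 = (v) du + (u) dv
  For the y component: f_2(F) = -u*v; d F_2 = (v) du + (u) dv
Combining and collecting du, dv coefficients:
  coeff of du: 2*u*v^2
  coeff of dv: 2*u^2*v
F^* omega = (2*u*v^2) du + (2*u^2*v) dv.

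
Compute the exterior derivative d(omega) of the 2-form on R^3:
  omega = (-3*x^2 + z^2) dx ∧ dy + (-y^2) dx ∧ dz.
d(omega) = (2*y + 2*z) dx ∧ dy ∧ dz

For a 2-form omega = sum_{i<j} g_{ij} dx_i ∧ dx_j, the exterior derivative is
  d(omega) = sum_{i<j} d(g_{ij}) ∧ dx_i ∧ dx_j = sum_{i<j, k} (∂g_{ij}/∂x_k) dx_k ∧ dx_i ∧ dx_j.
Expand each term, using dx_k ∧ dx_i ∧ dx_j = sgn(permutation) dx_{(a)} ∧ dx_{(b)} ∧ dx_{(c)} with (a < b < c) sorted:
  d(-3*x^2 + z^2) includes (∂/∂z)(-3*x^2 + z^2) dz = (2*z) dz, which multiplied by dx ∧ dy gives (2*z) dx ∧ dy ∧ dz
  d(-y^2) includes (∂/∂y)(-y^2) dy = (-2*y) dy, which multiplied by dx ∧ dz gives (2*y) dx ∧ dy ∧ dz
Collecting like 3-forms: d(omega) = (2*y + 2*z) dx ∧ dy ∧ dz.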